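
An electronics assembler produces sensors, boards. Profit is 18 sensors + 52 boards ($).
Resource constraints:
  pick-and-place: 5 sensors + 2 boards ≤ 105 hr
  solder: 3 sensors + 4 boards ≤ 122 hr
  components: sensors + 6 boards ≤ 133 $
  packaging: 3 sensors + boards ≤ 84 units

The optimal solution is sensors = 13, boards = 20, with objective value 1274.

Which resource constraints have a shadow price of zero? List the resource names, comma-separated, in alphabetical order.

packaging, solder

pick-and-place: 105/105 (binding)
solder: 119/122 (slack 3)
components: 133/133 (binding)
packaging: 59/84 (slack 25)
By complementary slackness, a constraint with positive slack has shadow price 0 → packaging, solder.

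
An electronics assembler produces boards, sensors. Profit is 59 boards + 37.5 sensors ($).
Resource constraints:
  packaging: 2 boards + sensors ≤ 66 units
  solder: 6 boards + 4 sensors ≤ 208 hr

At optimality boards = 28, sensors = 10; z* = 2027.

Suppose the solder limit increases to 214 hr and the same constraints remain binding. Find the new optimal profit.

Both packaging and solder are binding at x*.
From A_Bᵀ y = c: 2·y_packaging + 6·y_solder = 59; 1·y_packaging + 4·y_solder = 37.5.
→ y_packaging = 5.5 and y_solder = 8.
Δz = y_solder·Δb = 8 × (6) = 48, so new z* = 2027 + 48 = 2075.

2075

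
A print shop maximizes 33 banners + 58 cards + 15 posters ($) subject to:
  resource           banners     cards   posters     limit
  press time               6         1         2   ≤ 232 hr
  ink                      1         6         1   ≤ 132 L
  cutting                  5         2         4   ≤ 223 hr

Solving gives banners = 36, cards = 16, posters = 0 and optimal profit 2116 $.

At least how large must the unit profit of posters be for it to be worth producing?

Check each constraint at x*: press time 232/232 (tight); ink 132/132 (tight); cutting 212/223 (slack 11).
Since cutting is not tight, its dual is 0.
From A_Bᵀ y = c: 6·y_press time + 1·y_ink = 33; 1·y_press time + 6·y_ink = 58.
Solving: y_press time = 4, y_ink = 9.
posters enters the basis when its profit ≥ yᵀa₃ = 4·2 + 9·1 = 17.

17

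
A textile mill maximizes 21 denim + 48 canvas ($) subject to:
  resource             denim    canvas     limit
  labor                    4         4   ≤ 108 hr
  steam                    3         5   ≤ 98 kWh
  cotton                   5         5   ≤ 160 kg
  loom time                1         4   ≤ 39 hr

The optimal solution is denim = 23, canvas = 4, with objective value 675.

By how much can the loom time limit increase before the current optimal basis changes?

Binding constraints: labor, loom time. The basis is B = [[4,4],[1,4]] with det 12.
Per unit increase in loom time, x* moves by d = (-0.3333, 0.3333).
The basis stays optimal until steam becomes binding; allowable increase = 13.5 hr.

13.5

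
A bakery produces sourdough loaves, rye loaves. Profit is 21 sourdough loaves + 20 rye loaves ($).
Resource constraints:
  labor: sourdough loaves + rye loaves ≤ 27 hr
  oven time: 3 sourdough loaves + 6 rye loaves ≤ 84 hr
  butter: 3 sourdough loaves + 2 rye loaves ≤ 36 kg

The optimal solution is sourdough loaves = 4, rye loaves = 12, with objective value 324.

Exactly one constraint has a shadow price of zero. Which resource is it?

labor: 16/27 (slack 11)
oven time: 84/84 (binding)
butter: 36/36 (binding)
By complementary slackness, a constraint with positive slack has shadow price 0 → labor.

labor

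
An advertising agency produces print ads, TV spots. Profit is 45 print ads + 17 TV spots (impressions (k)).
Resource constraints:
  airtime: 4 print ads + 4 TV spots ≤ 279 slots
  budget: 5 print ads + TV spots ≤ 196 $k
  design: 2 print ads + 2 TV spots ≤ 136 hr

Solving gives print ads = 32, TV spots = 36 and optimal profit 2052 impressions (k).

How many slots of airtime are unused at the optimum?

airtime used = 4·32 + 4·36 = 272; slack = 279 − 272 = 7.

7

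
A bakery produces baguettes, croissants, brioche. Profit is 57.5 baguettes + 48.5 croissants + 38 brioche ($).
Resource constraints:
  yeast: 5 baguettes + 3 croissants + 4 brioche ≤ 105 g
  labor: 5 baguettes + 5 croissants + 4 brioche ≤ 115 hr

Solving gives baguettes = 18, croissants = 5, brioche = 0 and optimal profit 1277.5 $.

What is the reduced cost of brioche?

-8

Both yeast and labor are binding at x*.
From A_Bᵀ y = c: 5·y_yeast + 5·y_labor = 57.5; 3·y_yeast + 5·y_labor = 48.5.
This yields shadow prices y_yeast = 4.5, y_labor = 7.
Reduced cost of brioche: c₃ − yᵀa₃ = 38 − (4.5·4 + 7·4) = 38 − 46 = -8.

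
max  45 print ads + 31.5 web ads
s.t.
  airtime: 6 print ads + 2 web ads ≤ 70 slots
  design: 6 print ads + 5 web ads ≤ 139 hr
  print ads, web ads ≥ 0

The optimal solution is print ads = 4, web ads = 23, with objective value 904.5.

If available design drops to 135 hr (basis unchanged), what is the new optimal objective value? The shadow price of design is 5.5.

Δb = -4, so new z* = 904.5 + (5.5)·(-4) = 904.5 − 22 = 882.5.

882.5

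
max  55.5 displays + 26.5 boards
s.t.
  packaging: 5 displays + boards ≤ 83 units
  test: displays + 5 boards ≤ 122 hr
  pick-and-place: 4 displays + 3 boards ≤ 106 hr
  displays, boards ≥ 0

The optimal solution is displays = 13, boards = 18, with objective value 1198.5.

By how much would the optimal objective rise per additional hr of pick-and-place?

Binding: packaging and pick-and-place. Non-binding: test (19 unused).
Slack constraints have shadow price 0 (complementary slackness).
From A_Bᵀ y = c: 5·y_packaging + 4·y_pick-and-place = 55.5; 1·y_packaging + 3·y_pick-and-place = 26.5.
→ y_packaging = 5.5 and y_pick-and-place = 7.
Shadow price of pick-and-place = 7.

7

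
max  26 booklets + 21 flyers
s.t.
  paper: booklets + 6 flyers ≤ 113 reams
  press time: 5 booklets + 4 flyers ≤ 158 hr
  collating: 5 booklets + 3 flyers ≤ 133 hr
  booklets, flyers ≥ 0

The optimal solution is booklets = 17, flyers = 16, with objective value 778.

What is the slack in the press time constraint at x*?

press time used = 5·17 + 4·16 = 149; slack = 158 − 149 = 9.

9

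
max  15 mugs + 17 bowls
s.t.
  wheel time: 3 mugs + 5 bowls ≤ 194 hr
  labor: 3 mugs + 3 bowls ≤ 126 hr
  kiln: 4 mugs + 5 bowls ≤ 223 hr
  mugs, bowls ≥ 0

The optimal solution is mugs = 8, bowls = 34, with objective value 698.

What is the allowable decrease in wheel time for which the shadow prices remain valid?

68

Binding constraints: wheel time, labor. The basis is B = [[3,5],[3,3]] with det -6.
Per unit decrease in wheel time, x* moves by d = (0.5, -0.5).
The basis stays optimal until bowls reaches 0; allowable decrease = 68 hr.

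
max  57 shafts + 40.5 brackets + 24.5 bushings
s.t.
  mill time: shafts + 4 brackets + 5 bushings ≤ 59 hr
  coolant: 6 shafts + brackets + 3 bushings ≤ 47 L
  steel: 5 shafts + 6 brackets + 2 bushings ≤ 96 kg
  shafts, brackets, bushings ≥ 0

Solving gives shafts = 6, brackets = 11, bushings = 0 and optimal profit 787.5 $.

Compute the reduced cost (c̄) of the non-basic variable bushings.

At the optimum: mill time uses 50 of 59 (slack = 9); coolant uses 47 of 47 (binding); steel uses 96 of 96 (binding).
Slack constraints have shadow price 0 (complementary slackness).
The binding rows give the dual system: 6·y_coolant + 5·y_steel = 57 and 1·y_coolant + 6·y_steel = 40.5.
Solving: y_coolant = 4.5, y_steel = 6.
Reduced cost of bushings: c₃ − yᵀa₃ = 24.5 − (4.5·3 + 6·2) = 24.5 − 25.5 = -1.

-1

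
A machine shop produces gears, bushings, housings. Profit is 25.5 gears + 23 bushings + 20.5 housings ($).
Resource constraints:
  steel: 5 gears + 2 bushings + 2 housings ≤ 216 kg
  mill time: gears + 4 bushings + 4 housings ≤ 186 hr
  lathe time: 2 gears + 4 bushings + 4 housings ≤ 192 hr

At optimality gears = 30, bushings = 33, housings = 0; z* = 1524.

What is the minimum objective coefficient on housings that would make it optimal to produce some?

At the optimum: steel uses 216 of 216 (binding); mill time uses 162 of 186 (slack = 24); lathe time uses 192 of 192 (binding).
Since mill time is not tight, its dual is 0.
Dual feasibility on the basic columns requires 5·y_steel + 2·y_lathe time = 25.5, 2·y_steel + 4·y_lathe time = 23.
This yields shadow prices y_steel = 3.5, y_lathe time = 4.
housings enters the basis when its profit ≥ yᵀa₃ = 3.5·2 + 4·4 = 23.

23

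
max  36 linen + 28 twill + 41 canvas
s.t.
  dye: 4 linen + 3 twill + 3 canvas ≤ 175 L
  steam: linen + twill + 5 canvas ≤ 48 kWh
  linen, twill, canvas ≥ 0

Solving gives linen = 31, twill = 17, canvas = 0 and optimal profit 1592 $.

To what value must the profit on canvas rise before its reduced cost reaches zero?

At the optimum: dye uses 175 of 175 (binding); steam uses 48 of 48 (binding).
From A_Bᵀ y = c: 4·y_dye + 1·y_steam = 36; 3·y_dye + 1·y_steam = 28.
→ y_dye = 8 and y_steam = 4.
canvas enters the basis when its profit ≥ yᵀa₃ = 8·3 + 4·5 = 44.

44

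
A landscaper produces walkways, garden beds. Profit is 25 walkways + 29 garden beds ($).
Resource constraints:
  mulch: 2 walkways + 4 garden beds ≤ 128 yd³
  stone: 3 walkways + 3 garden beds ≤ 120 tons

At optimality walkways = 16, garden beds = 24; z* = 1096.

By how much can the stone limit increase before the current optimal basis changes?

Binding constraints: mulch, stone. The basis is B = [[2,4],[3,3]] with det -6.
Per unit increase in stone, x* moves by d = (0.6667, -0.3333).
The basis stays optimal until garden beds reaches 0; allowable increase = 72 tons.

72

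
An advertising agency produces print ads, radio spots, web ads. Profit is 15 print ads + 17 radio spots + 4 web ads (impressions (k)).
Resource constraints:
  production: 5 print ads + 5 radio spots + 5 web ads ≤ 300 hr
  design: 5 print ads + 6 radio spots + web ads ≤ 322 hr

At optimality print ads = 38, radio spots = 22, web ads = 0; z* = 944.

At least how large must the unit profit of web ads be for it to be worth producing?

Check each constraint at x*: production 300/300 (tight); design 322/322 (tight).
The binding rows give the dual system: 5·y_production + 5·y_design = 15 and 5·y_production + 6·y_design = 17.
→ y_production = 1 and y_design = 2.
web ads enters the basis when its profit ≥ yᵀa₃ = 1·5 + 2·1 = 7.

7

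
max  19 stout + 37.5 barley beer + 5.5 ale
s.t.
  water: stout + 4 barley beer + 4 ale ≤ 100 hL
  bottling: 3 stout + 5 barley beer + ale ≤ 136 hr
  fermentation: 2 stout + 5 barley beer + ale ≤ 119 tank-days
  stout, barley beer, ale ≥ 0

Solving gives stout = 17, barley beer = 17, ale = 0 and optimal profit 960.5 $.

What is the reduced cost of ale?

-2

Binding: bottling and fermentation. Non-binding: water (15 unused).
Slack constraints have shadow price 0 (complementary slackness).
From A_Bᵀ y = c: 3·y_bottling + 2·y_fermentation = 19; 5·y_bottling + 5·y_fermentation = 37.5.
This yields shadow prices y_bottling = 4, y_fermentation = 3.5.
Reduced cost of ale: c₃ − yᵀa₃ = 5.5 − (4·1 + 3.5·1) = 5.5 − 7.5 = -2.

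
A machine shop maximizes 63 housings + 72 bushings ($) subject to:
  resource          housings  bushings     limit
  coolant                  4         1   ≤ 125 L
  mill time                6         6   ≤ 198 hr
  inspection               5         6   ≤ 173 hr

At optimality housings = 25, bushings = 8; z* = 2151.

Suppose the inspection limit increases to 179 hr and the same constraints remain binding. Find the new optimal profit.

Check each constraint at x*: coolant 108/125 (slack 17); mill time 198/198 (tight); inspection 173/173 (tight).
By complementary slackness, y = 0 for the non-binding constraint.
Dual feasibility on the basic columns requires 6·y_mill time + 5·y_inspection = 63, 6·y_mill time + 6·y_inspection = 72.
Solving: y_mill time = 3, y_inspection = 9.
Δz = y_inspection·Δb = 9 × (6) = 54, so new z* = 2151 + 54 = 2205.

2205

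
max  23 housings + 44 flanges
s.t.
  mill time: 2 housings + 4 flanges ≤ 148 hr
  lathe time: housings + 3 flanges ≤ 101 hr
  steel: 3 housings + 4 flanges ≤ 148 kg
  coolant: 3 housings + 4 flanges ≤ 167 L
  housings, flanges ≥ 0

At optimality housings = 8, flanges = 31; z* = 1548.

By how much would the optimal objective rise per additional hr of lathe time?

Check each constraint at x*: mill time 140/148 (slack 8); lathe time 101/101 (tight); steel 148/148 (tight); coolant 148/167 (slack 19).
Slack constraints have shadow price 0 (complementary slackness).
Dual feasibility on the basic columns requires 1·y_lathe time + 3·y_steel = 23, 3·y_lathe time + 4·y_steel = 44.
This yields shadow prices y_lathe time = 8, y_steel = 5.
Shadow price of lathe time = 8.

8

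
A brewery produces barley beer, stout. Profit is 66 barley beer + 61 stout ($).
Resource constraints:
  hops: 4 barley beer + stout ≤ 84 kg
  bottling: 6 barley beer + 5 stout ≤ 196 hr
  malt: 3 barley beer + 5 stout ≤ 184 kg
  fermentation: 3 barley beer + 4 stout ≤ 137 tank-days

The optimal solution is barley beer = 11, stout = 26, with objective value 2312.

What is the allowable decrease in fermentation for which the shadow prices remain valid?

9

Binding constraints: bottling, fermentation. The basis is B = [[6,5],[3,4]] with det 9.
Per unit decrease in fermentation, x* moves by d = (0.5556, -0.6667).
The basis stays optimal until hops becomes binding; allowable decrease = 9 tank-days.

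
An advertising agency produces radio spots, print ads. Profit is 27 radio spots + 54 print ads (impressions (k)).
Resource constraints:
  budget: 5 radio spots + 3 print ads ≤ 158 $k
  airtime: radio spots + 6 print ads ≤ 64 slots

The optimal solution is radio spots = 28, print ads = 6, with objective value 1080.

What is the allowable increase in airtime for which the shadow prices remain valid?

Binding constraints: budget, airtime. The basis is B = [[5,3],[1,6]] with det 27.
Per unit increase in airtime, x* moves by d = (-0.1111, 0.1852).
The basis stays optimal until radio spots reaches 0; allowable increase = 252 slots.

252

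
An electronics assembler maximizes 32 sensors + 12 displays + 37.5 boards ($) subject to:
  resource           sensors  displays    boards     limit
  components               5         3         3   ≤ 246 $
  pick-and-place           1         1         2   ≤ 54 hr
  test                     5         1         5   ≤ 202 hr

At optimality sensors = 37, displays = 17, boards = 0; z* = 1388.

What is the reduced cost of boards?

Binding: pick-and-place and test. Non-binding: components (10 unused).
Slack constraints have shadow price 0 (complementary slackness).
From A_Bᵀ y = c: 1·y_pick-and-place + 5·y_test = 32; 1·y_pick-and-place + 1·y_test = 12.
Solving: y_pick-and-place = 7, y_test = 5.
Reduced cost of boards: c₃ − yᵀa₃ = 37.5 − (7·2 + 5·5) = 37.5 − 39 = -1.5.

-1.5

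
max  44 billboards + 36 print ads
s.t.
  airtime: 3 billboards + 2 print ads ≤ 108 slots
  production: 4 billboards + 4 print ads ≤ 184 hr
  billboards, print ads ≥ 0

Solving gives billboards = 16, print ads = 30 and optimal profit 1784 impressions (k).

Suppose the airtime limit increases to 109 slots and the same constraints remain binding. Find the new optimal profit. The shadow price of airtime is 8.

1792

Δb = 1, so new z* = 1784 + (8)·(1) = 1784 + 8 = 1792.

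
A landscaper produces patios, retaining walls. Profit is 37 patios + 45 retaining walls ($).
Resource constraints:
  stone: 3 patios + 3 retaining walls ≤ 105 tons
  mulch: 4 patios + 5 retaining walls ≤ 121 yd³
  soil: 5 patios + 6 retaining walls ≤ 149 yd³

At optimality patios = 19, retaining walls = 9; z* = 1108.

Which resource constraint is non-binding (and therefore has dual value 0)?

stone: 84/105 (slack 21)
mulch: 121/121 (binding)
soil: 149/149 (binding)
By complementary slackness, a constraint with positive slack has shadow price 0 → stone.

stone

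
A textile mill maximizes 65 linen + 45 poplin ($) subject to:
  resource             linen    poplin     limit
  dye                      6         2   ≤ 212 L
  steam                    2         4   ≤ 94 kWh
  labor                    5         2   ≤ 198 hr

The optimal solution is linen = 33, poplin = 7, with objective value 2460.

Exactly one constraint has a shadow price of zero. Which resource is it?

labor

dye: 212/212 (binding)
steam: 94/94 (binding)
labor: 179/198 (slack 19)
By complementary slackness, a constraint with positive slack has shadow price 0 → labor.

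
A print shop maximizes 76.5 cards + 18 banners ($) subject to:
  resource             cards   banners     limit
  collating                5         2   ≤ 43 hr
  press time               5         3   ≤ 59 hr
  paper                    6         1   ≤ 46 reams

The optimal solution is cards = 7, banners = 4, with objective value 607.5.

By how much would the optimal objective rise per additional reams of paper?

At the optimum: collating uses 43 of 43 (binding); press time uses 47 of 59 (slack = 12); paper uses 46 of 46 (binding).
Since press time is not tight, its dual is 0.
Dual feasibility on the basic columns requires 5·y_collating + 6·y_paper = 76.5, 2·y_collating + 1·y_paper = 18.
→ y_collating = 4.5 and y_paper = 9.
Shadow price of paper = 9.

9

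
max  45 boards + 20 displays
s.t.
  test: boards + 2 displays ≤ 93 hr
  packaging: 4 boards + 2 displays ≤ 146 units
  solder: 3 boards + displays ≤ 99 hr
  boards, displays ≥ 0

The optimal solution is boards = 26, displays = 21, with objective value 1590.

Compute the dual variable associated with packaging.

7.5

Check each constraint at x*: test 68/93 (slack 25); packaging 146/146 (tight); solder 99/99 (tight).
By complementary slackness, y = 0 for the non-binding constraint.
The binding rows give the dual system: 4·y_packaging + 3·y_solder = 45 and 2·y_packaging + 1·y_solder = 20.
→ y_packaging = 7.5 and y_solder = 5.
Shadow price of packaging = 7.5.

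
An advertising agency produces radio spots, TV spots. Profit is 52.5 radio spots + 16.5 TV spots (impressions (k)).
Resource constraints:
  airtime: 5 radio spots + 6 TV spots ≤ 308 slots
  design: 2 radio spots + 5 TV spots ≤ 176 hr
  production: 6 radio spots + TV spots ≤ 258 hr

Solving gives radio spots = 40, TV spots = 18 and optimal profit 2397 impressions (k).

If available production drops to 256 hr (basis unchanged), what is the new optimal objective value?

Binding: airtime and production. Non-binding: design (6 unused).
Slack constraints have shadow price 0 (complementary slackness).
The binding rows give the dual system: 5·y_airtime + 6·y_production = 52.5 and 6·y_airtime + 1·y_production = 16.5.
This yields shadow prices y_airtime = 1.5, y_production = 7.5.
Δz = y_production·Δb = 7.5 × (-2) = -15, so new z* = 2397 − 15 = 2382.

2382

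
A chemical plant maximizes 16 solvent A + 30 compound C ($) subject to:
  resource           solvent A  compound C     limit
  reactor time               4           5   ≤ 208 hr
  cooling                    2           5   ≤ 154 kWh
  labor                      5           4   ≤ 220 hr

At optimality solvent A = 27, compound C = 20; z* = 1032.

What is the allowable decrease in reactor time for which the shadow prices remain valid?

Binding constraints: reactor time, cooling. The basis is B = [[4,5],[2,5]] with det 10.
Per unit decrease in reactor time, x* moves by d = (-0.5, 0.2).
The basis stays optimal until solvent A reaches 0; allowable decrease = 54 hr.

54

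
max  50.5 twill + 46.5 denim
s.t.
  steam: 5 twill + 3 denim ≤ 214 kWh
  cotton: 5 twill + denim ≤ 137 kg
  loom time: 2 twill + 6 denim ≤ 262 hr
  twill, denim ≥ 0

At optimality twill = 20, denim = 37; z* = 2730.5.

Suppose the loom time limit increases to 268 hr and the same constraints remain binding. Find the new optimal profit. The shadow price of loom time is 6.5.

2769.5

Δb = 6, so new z* = 2730.5 + (6.5)·(6) = 2730.5 + 39 = 2769.5.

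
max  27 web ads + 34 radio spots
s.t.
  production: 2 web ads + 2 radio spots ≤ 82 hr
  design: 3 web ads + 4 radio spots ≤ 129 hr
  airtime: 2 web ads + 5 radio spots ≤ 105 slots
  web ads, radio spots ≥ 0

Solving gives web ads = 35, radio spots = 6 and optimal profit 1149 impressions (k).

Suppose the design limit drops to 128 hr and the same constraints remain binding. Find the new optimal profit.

Binding: production and design. Non-binding: airtime (5 unused).
Slack constraints have shadow price 0 (complementary slackness).
From A_Bᵀ y = c: 2·y_production + 3·y_design = 27; 2·y_production + 4·y_design = 34.
This yields shadow prices y_production = 3, y_design = 7.
Δz = y_design·Δb = 7 × (-1) = -7, so new z* = 1149 − 7 = 1142.

1142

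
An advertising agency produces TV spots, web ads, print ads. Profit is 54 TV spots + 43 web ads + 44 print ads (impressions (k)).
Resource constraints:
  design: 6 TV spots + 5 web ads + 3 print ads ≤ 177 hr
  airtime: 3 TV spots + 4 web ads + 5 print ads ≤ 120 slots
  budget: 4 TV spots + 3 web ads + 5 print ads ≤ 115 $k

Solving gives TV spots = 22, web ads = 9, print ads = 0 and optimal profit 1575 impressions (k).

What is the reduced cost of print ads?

At the optimum: design uses 177 of 177 (binding); airtime uses 102 of 120 (slack = 18); budget uses 115 of 115 (binding).
Slack constraints have shadow price 0 (complementary slackness).
From A_Bᵀ y = c: 6·y_design + 4·y_budget = 54; 5·y_design + 3·y_budget = 43.
Solving: y_design = 5, y_budget = 6.
Reduced cost of print ads: c₃ − yᵀa₃ = 44 − (5·3 + 6·5) = 44 − 45 = -1.

-1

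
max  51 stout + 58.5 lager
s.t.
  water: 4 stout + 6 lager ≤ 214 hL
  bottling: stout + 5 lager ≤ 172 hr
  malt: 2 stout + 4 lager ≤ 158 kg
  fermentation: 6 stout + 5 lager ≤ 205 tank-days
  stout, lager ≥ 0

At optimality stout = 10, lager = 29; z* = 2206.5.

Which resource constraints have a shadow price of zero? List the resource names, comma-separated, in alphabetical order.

water: 214/214 (binding)
bottling: 155/172 (slack 17)
malt: 136/158 (slack 22)
fermentation: 205/205 (binding)
By complementary slackness, a constraint with positive slack has shadow price 0 → bottling, malt.

bottling, malt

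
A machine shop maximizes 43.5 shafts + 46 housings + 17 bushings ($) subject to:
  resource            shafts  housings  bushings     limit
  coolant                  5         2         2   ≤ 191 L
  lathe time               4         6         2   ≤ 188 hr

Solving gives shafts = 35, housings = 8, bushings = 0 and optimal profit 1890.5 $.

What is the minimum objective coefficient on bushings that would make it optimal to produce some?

20

At the optimum: coolant uses 191 of 191 (binding); lathe time uses 188 of 188 (binding).
From A_Bᵀ y = c: 5·y_coolant + 4·y_lathe time = 43.5; 2·y_coolant + 6·y_lathe time = 46.
Solving: y_coolant = 3.5, y_lathe time = 6.5.
bushings enters the basis when its profit ≥ yᵀa₃ = 3.5·2 + 6.5·2 = 20.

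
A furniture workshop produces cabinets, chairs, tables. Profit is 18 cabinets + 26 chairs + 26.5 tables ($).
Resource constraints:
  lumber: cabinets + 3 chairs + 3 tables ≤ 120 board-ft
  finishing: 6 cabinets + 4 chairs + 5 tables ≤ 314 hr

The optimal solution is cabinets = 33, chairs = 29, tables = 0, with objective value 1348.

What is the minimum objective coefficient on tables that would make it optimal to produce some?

Both lumber and finishing are binding at x*.
From A_Bᵀ y = c: 1·y_lumber + 6·y_finishing = 18; 3·y_lumber + 4·y_finishing = 26.
→ y_lumber = 6 and y_finishing = 2.
tables enters the basis when its profit ≥ yᵀa₃ = 6·3 + 2·5 = 28.

28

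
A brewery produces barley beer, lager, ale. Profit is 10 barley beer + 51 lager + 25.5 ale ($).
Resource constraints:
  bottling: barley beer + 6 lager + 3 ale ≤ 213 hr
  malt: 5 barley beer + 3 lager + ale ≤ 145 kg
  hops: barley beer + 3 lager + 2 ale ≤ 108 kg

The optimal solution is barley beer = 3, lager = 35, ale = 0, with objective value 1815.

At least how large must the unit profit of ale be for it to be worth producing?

27

Binding: bottling and hops. Non-binding: malt (25 unused).
By complementary slackness, y = 0 for the non-binding constraint.
From A_Bᵀ y = c: 1·y_bottling + 1·y_hops = 10; 6·y_bottling + 3·y_hops = 51.
Solving: y_bottling = 7, y_hops = 3.
ale enters the basis when its profit ≥ yᵀa₃ = 7·3 + 3·2 = 27.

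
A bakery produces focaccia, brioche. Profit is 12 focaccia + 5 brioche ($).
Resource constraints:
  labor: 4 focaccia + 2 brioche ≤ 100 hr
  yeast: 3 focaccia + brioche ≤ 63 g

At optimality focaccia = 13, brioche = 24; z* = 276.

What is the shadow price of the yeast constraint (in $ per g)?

2

At the optimum: labor uses 100 of 100 (binding); yeast uses 63 of 63 (binding).
From A_Bᵀ y = c: 4·y_labor + 3·y_yeast = 12; 2·y_labor + 1·y_yeast = 5.
Solving: y_labor = 1.5, y_yeast = 2.
Shadow price of yeast = 2.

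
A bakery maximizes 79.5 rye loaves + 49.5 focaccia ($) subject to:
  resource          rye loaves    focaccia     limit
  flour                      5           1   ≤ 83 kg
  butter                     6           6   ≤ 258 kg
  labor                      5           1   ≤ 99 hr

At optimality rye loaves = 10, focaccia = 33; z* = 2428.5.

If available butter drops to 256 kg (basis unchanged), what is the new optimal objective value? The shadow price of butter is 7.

Δb = -2, so new z* = 2428.5 + (7)·(-2) = 2428.5 − 14 = 2414.5.

2414.5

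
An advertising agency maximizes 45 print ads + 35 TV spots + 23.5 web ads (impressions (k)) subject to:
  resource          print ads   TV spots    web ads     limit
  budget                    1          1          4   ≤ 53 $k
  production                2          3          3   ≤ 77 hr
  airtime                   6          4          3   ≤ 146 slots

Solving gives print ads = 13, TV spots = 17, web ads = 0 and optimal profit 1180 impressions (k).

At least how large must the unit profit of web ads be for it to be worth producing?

28.5

Binding: production and airtime. Non-binding: budget (23 unused).
Since budget is not tight, its dual is 0.
From A_Bᵀ y = c: 2·y_production + 6·y_airtime = 45; 3·y_production + 4·y_airtime = 35.
This yields shadow prices y_production = 3, y_airtime = 6.5.
web ads enters the basis when its profit ≥ yᵀa₃ = 3·3 + 6.5·3 = 28.5.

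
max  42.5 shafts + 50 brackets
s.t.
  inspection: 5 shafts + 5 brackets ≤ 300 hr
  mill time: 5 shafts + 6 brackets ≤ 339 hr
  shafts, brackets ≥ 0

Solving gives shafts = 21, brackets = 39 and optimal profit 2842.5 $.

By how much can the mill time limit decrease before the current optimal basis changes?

39

Binding constraints: inspection, mill time. The basis is B = [[5,5],[5,6]] with det 5.
Per unit decrease in mill time, x* moves by d = (1, -1).
The basis stays optimal until brackets reaches 0; allowable decrease = 39 hr.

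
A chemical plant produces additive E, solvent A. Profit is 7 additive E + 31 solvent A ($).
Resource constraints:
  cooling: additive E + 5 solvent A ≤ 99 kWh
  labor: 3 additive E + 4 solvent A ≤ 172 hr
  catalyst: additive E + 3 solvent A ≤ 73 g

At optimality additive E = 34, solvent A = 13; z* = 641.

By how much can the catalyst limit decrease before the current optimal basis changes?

Binding constraints: cooling, catalyst. The basis is B = [[1,5],[1,3]] with det -2.
Per unit decrease in catalyst, x* moves by d = (-2.5, 0.5).
The basis stays optimal until additive E reaches 0; allowable decrease = 13.6 g.

13.6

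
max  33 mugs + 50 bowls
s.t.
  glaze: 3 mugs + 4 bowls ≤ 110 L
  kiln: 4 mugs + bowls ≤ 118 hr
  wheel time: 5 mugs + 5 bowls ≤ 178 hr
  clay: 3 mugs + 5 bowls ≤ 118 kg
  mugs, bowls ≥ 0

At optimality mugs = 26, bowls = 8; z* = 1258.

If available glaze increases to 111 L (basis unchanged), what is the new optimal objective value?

At the optimum: glaze uses 110 of 110 (binding); kiln uses 112 of 118 (slack = 6); wheel time uses 170 of 178 (slack = 8); clay uses 118 of 118 (binding).
By complementary slackness, y = 0 for the non-binding constraints.
Dual feasibility on the basic columns requires 3·y_glaze + 3·y_clay = 33, 4·y_glaze + 5·y_clay = 50.
→ y_glaze = 5 and y_clay = 6.
Δz = y_glaze·Δb = 5 × (1) = 5, so new z* = 1258 + 5 = 1263.

1263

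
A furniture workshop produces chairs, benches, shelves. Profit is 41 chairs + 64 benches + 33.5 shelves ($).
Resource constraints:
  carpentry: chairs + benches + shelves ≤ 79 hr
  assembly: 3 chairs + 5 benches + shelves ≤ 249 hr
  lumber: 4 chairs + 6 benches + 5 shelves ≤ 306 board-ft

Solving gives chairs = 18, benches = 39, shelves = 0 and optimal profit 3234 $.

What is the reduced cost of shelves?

Check each constraint at x*: carpentry 57/79 (slack 22); assembly 249/249 (tight); lumber 306/306 (tight).
Slack constraints have shadow price 0 (complementary slackness).
The binding rows give the dual system: 3·y_assembly + 4·y_lumber = 41 and 5·y_assembly + 6·y_lumber = 64.
→ y_assembly = 5 and y_lumber = 6.5.
Reduced cost of shelves: c₃ − yᵀa₃ = 33.5 − (5·1 + 6.5·5) = 33.5 − 37.5 = -4.

-4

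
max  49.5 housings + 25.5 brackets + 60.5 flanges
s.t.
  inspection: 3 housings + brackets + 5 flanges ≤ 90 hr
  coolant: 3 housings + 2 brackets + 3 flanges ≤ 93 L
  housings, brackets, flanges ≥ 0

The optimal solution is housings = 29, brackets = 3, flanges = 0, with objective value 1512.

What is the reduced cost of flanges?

Both inspection and coolant are binding at x*.
Dual feasibility on the basic columns requires 3·y_inspection + 3·y_coolant = 49.5, 1·y_inspection + 2·y_coolant = 25.5.
This yields shadow prices y_inspection = 7.5, y_coolant = 9.
Reduced cost of flanges: c₃ − yᵀa₃ = 60.5 − (7.5·5 + 9·3) = 60.5 − 64.5 = -4.

-4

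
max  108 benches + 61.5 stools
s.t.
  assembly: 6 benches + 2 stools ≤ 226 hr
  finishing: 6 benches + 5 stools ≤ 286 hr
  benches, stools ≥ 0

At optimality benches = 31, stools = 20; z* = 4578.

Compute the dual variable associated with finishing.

8.5

Check each constraint at x*: assembly 226/226 (tight); finishing 286/286 (tight).
From A_Bᵀ y = c: 6·y_assembly + 6·y_finishing = 108; 2·y_assembly + 5·y_finishing = 61.5.
Solving: y_assembly = 9.5, y_finishing = 8.5.
Shadow price of finishing = 8.5.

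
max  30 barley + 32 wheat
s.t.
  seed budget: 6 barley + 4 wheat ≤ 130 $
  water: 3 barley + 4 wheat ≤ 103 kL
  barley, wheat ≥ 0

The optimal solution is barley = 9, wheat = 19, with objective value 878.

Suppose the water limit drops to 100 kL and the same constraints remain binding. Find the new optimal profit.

860

Check each constraint at x*: seed budget 130/130 (tight); water 103/103 (tight).
The binding rows give the dual system: 6·y_seed budget + 3·y_water = 30 and 4·y_seed budget + 4·y_water = 32.
This yields shadow prices y_seed budget = 2, y_water = 6.
Δz = y_water·Δb = 6 × (-3) = -18, so new z* = 878 − 18 = 860.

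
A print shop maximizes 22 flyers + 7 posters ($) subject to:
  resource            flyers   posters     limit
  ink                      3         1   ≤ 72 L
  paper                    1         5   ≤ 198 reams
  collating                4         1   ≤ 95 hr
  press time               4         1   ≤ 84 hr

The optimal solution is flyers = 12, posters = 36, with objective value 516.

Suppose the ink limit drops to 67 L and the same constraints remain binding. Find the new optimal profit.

486

Binding: ink and press time. Non-binding: paper (6 unused), collating (11 unused).
Slack constraints have shadow price 0 (complementary slackness).
From A_Bᵀ y = c: 3·y_ink + 4·y_press time = 22; 1·y_ink + 1·y_press time = 7.
This yields shadow prices y_ink = 6, y_press time = 1.
Δz = y_ink·Δb = 6 × (-5) = -30, so new z* = 516 − 30 = 486.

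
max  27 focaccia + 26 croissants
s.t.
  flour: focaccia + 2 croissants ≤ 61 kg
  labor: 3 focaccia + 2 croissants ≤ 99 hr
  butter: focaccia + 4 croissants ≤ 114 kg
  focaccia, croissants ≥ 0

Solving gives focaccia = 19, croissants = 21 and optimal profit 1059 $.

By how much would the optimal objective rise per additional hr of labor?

7

Check each constraint at x*: flour 61/61 (tight); labor 99/99 (tight); butter 103/114 (slack 11).
By complementary slackness, y = 0 for the non-binding constraint.
The binding rows give the dual system: 1·y_flour + 3·y_labor = 27 and 2·y_flour + 2·y_labor = 26.
Solving: y_flour = 6, y_labor = 7.
Shadow price of labor = 7.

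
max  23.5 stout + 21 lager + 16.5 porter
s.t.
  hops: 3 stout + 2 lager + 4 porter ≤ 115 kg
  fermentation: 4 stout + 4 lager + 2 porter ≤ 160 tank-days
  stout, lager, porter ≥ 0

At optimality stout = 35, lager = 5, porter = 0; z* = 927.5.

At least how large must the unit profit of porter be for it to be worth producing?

18

At the optimum: hops uses 115 of 115 (binding); fermentation uses 160 of 160 (binding).
From A_Bᵀ y = c: 3·y_hops + 4·y_fermentation = 23.5; 2·y_hops + 4·y_fermentation = 21.
This yields shadow prices y_hops = 2.5, y_fermentation = 4.
porter enters the basis when its profit ≥ yᵀa₃ = 2.5·4 + 4·2 = 18.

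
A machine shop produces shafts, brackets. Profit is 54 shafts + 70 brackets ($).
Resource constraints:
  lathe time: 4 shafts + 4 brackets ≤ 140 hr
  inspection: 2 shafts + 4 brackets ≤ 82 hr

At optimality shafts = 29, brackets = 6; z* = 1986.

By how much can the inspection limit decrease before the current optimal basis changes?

12

Binding constraints: lathe time, inspection. The basis is B = [[4,4],[2,4]] with det 8.
Per unit decrease in inspection, x* moves by d = (0.5, -0.5).
The basis stays optimal until brackets reaches 0; allowable decrease = 12 hr.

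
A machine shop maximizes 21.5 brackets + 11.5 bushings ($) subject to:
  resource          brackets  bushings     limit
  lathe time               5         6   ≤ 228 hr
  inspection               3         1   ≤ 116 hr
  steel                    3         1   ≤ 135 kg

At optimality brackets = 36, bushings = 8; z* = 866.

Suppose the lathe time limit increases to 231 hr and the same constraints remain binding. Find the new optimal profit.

Check each constraint at x*: lathe time 228/228 (tight); inspection 116/116 (tight); steel 116/135 (slack 19).
Since steel is not tight, its dual is 0.
The binding rows give the dual system: 5·y_lathe time + 3·y_inspection = 21.5 and 6·y_lathe time + 1·y_inspection = 11.5.
→ y_lathe time = 1 and y_inspection = 5.5.
Δz = y_lathe time·Δb = 1 × (3) = 3, so new z* = 866 + 3 = 869.

869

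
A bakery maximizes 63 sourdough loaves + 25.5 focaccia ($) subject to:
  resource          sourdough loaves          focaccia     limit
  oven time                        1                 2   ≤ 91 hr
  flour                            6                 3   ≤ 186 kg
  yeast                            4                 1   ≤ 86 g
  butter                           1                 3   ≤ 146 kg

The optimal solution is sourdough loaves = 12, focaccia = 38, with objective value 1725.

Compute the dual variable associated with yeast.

Check each constraint at x*: oven time 88/91 (slack 3); flour 186/186 (tight); yeast 86/86 (tight); butter 126/146 (slack 20).
By complementary slackness, y = 0 for the non-binding constraints.
Dual feasibility on the basic columns requires 6·y_flour + 4·y_yeast = 63, 3·y_flour + 1·y_yeast = 25.5.
Solving: y_flour = 6.5, y_yeast = 6.
Shadow price of yeast = 6.

6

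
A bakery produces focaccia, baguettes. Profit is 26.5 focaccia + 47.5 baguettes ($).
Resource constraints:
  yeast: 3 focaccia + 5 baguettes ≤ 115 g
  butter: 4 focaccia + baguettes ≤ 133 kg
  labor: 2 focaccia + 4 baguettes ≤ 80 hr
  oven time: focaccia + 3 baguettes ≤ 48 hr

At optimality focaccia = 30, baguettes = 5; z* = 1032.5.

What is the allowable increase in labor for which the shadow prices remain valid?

1.5

Binding constraints: yeast, labor. The basis is B = [[3,5],[2,4]] with det 2.
Per unit increase in labor, x* moves by d = (-2.5, 1.5).
The basis stays optimal until oven time becomes binding; allowable increase = 1.5 hr.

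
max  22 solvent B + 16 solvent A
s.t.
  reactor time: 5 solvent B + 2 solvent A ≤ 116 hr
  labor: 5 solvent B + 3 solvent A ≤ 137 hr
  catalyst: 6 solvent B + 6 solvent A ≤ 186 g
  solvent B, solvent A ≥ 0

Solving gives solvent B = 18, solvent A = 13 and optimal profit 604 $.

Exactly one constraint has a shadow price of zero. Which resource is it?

labor

reactor time: 116/116 (binding)
labor: 129/137 (slack 8)
catalyst: 186/186 (binding)
By complementary slackness, a constraint with positive slack has shadow price 0 → labor.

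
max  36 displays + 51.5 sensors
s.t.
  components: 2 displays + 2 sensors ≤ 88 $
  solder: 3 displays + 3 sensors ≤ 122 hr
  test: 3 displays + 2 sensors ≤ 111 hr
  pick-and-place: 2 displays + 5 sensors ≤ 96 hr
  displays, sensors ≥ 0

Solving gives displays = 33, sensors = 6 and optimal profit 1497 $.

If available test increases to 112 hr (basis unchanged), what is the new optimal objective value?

1504

At the optimum: components uses 78 of 88 (slack = 10); solder uses 117 of 122 (slack = 5); test uses 111 of 111 (binding); pick-and-place uses 96 of 96 (binding).
Slack constraints have shadow price 0 (complementary slackness).
The binding rows give the dual system: 3·y_test + 2·y_pick-and-place = 36 and 2·y_test + 5·y_pick-and-place = 51.5.
→ y_test = 7 and y_pick-and-place = 7.5.
Δz = y_test·Δb = 7 × (1) = 7, so new z* = 1497 + 7 = 1504.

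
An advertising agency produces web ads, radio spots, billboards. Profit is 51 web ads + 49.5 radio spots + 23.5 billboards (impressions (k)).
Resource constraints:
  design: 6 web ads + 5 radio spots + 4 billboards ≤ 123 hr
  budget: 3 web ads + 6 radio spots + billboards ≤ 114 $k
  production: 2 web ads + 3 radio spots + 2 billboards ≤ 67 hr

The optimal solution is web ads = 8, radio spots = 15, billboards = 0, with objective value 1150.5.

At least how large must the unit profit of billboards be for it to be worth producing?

Binding: design and budget. Non-binding: production (6 unused).
By complementary slackness, y = 0 for the non-binding constraint.
Dual feasibility on the basic columns requires 6·y_design + 3·y_budget = 51, 5·y_design + 6·y_budget = 49.5.
→ y_design = 7.5 and y_budget = 2.
billboards enters the basis when its profit ≥ yᵀa₃ = 7.5·4 + 2·1 = 32.

32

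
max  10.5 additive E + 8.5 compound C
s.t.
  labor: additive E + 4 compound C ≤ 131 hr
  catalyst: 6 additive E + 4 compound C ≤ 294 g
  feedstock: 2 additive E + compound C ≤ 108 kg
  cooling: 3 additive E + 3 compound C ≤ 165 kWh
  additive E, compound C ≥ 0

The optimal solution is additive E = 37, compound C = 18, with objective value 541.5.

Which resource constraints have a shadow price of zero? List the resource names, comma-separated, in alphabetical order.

feedstock, labor

labor: 109/131 (slack 22)
catalyst: 294/294 (binding)
feedstock: 92/108 (slack 16)
cooling: 165/165 (binding)
By complementary slackness, a constraint with positive slack has shadow price 0 → feedstock, labor.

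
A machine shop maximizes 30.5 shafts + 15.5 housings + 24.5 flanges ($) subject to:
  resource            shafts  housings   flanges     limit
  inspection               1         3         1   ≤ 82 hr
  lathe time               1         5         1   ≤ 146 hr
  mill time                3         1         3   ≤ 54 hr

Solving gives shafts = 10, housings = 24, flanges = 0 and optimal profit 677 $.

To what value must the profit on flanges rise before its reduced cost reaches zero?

At the optimum: inspection uses 82 of 82 (binding); lathe time uses 130 of 146 (slack = 16); mill time uses 54 of 54 (binding).
By complementary slackness, y = 0 for the non-binding constraint.
From A_Bᵀ y = c: 1·y_inspection + 3·y_mill time = 30.5; 3·y_inspection + 1·y_mill time = 15.5.
Solving: y_inspection = 2, y_mill time = 9.5.
flanges enters the basis when its profit ≥ yᵀa₃ = 2·1 + 9.5·3 = 30.5.

30.5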